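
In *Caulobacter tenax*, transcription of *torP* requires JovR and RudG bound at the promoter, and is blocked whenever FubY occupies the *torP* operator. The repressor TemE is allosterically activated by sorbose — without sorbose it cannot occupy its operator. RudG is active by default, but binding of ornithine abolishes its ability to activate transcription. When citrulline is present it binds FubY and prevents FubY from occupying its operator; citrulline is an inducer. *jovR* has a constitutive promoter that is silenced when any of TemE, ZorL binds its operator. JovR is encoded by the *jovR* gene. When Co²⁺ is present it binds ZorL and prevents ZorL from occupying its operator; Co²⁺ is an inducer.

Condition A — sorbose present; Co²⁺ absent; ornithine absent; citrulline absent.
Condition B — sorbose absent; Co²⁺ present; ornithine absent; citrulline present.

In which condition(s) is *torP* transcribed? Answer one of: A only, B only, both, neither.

B only

Condition A:
Sorbose is present, so TemE is active.
Co²⁺ is absent, so ZorL is active.
With repressor TemE bound, *jovR* is not transcribed.
So JovR is not produced.
Ornithine is absent, so RudG is active.
Citrulline is absent, so FubY is active.
With repressor FubY bound, *torP* is not transcribed.
→ *torP* is OFF in A.
Condition B:
Sorbose is absent, so TemE is inactive.
Co²⁺ is present, so ZorL is inactive.
With no repressor bound, *jovR* is transcribed.
So JovR is produced and active.
Ornithine is absent, so RudG is active.
Citrulline is present, so FubY is inactive.
No repressor is bound and JovR and RudG are active, so *torP* is transcribed.
→ *torP* is ON in B.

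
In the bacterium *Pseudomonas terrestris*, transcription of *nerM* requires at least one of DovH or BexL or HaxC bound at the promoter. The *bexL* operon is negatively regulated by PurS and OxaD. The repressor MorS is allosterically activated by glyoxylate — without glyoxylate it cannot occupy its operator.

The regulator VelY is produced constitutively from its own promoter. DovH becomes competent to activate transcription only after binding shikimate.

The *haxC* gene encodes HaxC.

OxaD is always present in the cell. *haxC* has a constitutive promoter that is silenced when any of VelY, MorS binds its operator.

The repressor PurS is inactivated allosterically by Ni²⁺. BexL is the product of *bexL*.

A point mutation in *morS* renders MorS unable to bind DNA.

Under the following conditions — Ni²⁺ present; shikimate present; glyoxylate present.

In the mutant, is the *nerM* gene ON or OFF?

ON

Shikimate is present, so DovH is active.
Ni²⁺ is present, so PurS is inactive.
OxaD is produced constitutively and is active.
With repressor OxaD bound, *bexL* is not transcribed.
So BexL is not produced.
VelY is produced constitutively and is active.
MorS is non-functional in this strain, so it has no effect.
With repressor VelY bound, *haxC* is not transcribed.
So HaxC is not produced.
Activator DovH is present, so *nerM* is transcribed.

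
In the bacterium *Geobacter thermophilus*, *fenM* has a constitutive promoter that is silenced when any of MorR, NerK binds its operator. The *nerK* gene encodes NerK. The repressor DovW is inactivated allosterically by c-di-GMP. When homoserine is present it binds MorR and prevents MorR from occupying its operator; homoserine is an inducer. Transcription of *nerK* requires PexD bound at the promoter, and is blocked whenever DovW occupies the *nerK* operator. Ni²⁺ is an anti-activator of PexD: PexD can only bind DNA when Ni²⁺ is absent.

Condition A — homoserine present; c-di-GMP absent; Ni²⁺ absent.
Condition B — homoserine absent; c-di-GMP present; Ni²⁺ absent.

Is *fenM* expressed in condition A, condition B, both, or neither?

Condition A:
Homoserine is present, so MorR is inactive.
c-di-GMP is absent, so DovW is active.
Ni²⁺ is absent, so PexD is active.
With repressor DovW bound, *nerK* is not transcribed.
So NerK is not produced.
With no repressor bound, *fenM* is transcribed.
→ *fenM* is ON in A.
Condition B:
Homoserine is absent, so MorR is active.
c-di-GMP is present, so DovW is inactive.
Ni²⁺ is absent, so PexD is active.
No repressor is bound and PexD is active, so *nerK* is transcribed.
So NerK is produced and active.
With repressor MorR bound, *fenM* is not transcribed.
→ *fenM* is OFF in B.

A only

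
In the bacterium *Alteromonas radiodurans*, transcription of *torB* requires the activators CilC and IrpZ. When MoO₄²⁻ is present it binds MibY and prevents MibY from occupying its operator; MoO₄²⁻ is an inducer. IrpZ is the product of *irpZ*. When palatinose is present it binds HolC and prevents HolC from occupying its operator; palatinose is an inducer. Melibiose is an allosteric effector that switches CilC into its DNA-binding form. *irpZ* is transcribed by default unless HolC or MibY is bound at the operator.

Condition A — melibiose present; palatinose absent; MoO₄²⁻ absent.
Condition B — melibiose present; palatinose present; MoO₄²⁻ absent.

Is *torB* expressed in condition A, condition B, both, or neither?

neither

Condition A:
Melibiose is present, so CilC is active.
Palatinose is absent, so HolC is active.
MoO₄²⁻ is absent, so MibY is active.
With repressor HolC bound, *irpZ* is not transcribed.
So IrpZ is not produced.
Required activator IrpZ is absent, so *torB* is not transcribed.
→ *torB* is OFF in A.
Condition B:
Melibiose is present, so CilC is active.
Palatinose is present, so HolC is inactive.
MoO₄²⁻ is absent, so MibY is active.
With repressor MibY bound, *irpZ* is not transcribed.
So IrpZ is not produced.
Required activator IrpZ is absent, so *torB* is not transcribed.
→ *torB* is OFF in B.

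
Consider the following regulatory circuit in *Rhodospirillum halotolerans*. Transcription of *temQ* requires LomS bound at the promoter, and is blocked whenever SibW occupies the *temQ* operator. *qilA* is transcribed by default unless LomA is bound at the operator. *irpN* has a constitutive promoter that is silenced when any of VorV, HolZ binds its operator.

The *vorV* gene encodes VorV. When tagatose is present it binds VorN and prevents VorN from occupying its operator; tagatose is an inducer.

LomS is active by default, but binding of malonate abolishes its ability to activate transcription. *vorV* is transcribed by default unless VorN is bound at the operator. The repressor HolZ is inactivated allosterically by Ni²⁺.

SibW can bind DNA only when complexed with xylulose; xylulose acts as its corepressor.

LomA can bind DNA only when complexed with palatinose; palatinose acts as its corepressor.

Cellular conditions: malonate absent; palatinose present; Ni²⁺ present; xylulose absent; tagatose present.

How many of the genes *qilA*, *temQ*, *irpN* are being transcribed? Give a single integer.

1

Palatinose is present, so LomA is active.
With repressor LomA bound, *qilA* is not transcribed.
→ *qilA* is OFF.
Malonate is absent, so LomS is active.
Xylulose is absent, so SibW is inactive.
No repressor is bound and LomS is active, so *temQ* is transcribed.
→ *temQ* is ON.
Tagatose is present, so VorN is inactive.
With no repressor bound, *vorV* is transcribed.
So VorV is produced and active.
Ni²⁺ is present, so HolZ is inactive.
With repressor VorV bound, *irpN* is not transcribed.
→ *irpN* is OFF.
1 of the 3 genes is transcribed.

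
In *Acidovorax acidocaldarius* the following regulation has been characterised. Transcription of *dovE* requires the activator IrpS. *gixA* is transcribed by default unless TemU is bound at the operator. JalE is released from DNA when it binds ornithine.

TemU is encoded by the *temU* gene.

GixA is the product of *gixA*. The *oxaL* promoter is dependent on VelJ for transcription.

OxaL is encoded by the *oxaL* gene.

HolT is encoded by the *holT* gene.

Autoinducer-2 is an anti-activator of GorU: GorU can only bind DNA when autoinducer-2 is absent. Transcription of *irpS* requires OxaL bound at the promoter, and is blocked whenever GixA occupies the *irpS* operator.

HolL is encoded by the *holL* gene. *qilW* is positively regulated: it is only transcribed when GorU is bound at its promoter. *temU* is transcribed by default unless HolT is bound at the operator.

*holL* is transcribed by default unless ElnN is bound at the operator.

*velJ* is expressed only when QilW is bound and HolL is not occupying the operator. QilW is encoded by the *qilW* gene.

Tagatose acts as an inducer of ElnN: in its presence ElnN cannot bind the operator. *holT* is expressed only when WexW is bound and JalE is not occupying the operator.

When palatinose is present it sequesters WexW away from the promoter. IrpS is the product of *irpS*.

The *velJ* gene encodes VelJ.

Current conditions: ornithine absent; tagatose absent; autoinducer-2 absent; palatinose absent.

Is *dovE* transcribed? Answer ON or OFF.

ON

Palatinose is absent, so WexW is active.
Ornithine is absent, so JalE is active.
With repressor JalE bound, *holT* is not transcribed.
So HolT is not produced.
With no repressor bound, *temU* is transcribed.
So TemU is produced and active.
With repressor TemU bound, *gixA* is not transcribed.
So GixA is not produced.
Tagatose is absent, so ElnN is active.
With repressor ElnN bound, *holL* is not transcribed.
So HolL is not produced.
Autoinducer-2 is absent, so GorU is active.
No repressor is bound and GorU is active, so *qilW* is transcribed.
So QilW is produced and active.
No repressor is bound and QilW is active, so *velJ* is transcribed.
So VelJ is produced and active.
No repressor is bound and VelJ is active, so *oxaL* is transcribed.
So OxaL is produced and active.
No repressor is bound and OxaL is active, so *irpS* is transcribed.
So IrpS is produced and active.
No repressor is bound and IrpS is active, so *dovE* is transcribed.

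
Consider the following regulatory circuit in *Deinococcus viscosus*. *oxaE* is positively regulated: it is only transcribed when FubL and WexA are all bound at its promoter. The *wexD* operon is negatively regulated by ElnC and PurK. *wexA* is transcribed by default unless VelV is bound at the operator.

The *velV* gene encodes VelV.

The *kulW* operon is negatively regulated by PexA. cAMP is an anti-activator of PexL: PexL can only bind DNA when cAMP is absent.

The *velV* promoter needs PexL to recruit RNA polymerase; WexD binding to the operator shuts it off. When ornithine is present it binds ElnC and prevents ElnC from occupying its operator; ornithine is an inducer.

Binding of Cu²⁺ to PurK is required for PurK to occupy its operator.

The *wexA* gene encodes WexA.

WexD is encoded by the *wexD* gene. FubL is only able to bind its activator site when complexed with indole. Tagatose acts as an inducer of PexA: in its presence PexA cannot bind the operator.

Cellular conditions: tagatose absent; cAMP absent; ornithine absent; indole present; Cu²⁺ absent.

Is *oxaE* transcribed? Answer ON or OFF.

OFF

Indole is present, so FubL is active.
Ornithine is absent, so ElnC is active.
Cu²⁺ is absent, so PurK is inactive.
With repressor ElnC bound, *wexD* is not transcribed.
So WexD is not produced.
cAMP is absent, so PexL is active.
No repressor is bound and PexL is active, so *velV* is transcribed.
So VelV is produced and active.
With repressor VelV bound, *wexA* is not transcribed.
So WexA is not produced.
Required activator WexA is absent, so *oxaE* is not transcribed.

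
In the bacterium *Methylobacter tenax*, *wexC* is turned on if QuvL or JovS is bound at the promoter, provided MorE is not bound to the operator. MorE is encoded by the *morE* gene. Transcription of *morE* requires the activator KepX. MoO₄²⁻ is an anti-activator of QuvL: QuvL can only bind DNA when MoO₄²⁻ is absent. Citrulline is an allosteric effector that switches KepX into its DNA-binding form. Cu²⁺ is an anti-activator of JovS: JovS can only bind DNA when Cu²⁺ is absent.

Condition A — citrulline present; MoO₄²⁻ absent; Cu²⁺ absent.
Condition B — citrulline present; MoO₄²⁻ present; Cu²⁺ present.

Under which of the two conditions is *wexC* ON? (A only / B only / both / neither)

Condition A:
Citrulline is present, so KepX is active.
No repressor is bound and KepX is active, so *morE* is transcribed.
So MorE is produced and active.
MoO₄²⁻ is absent, so QuvL is active.
Cu²⁺ is absent, so JovS is active.
With repressor MorE bound, *wexC* is not transcribed.
→ *wexC* is OFF in A.
Condition B:
Citrulline is present, so KepX is active.
No repressor is bound and KepX is active, so *morE* is transcribed.
So MorE is produced and active.
MoO₄²⁻ is present, so QuvL is inactive.
Cu²⁺ is present, so JovS is inactive.
With repressor MorE bound, *wexC* is not transcribed.
→ *wexC* is OFF in B.

neither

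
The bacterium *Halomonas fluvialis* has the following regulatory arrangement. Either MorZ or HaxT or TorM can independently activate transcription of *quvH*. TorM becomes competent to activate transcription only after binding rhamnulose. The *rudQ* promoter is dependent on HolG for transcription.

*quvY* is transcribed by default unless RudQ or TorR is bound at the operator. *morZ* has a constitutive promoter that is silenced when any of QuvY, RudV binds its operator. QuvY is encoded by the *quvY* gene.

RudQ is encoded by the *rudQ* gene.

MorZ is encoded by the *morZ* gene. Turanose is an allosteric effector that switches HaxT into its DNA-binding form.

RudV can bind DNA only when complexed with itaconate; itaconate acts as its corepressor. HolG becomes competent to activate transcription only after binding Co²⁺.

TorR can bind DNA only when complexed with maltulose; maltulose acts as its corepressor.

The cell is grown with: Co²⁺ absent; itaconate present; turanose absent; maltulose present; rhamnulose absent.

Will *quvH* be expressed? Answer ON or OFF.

Co²⁺ is absent, so HolG is inactive.
Required activator HolG is absent, so *rudQ* is not transcribed.
So RudQ is not produced.
Maltulose is present, so TorR is active.
With repressor TorR bound, *quvY* is not transcribed.
So QuvY is not produced.
Itaconate is present, so RudV is active.
With repressor RudV bound, *morZ* is not transcribed.
So MorZ is not produced.
Turanose is absent, so HaxT is inactive.
Rhamnulose is absent, so TorM is inactive.
No activator is available at the *quvH* promoter, so *quvH* is not transcribed.

OFF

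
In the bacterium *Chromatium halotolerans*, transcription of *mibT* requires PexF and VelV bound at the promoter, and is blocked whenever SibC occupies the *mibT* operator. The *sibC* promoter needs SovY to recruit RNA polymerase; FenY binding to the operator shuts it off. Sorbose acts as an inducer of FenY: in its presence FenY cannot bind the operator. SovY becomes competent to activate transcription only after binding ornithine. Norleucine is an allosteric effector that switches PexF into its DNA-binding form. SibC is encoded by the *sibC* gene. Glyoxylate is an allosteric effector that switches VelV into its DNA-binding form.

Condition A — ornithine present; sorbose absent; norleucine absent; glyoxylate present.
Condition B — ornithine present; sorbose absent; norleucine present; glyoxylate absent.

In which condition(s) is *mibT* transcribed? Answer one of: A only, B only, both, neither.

Condition A:
Ornithine is present, so SovY is active.
Sorbose is absent, so FenY is active.
With repressor FenY bound, *sibC* is not transcribed.
So SibC is not produced.
Norleucine is absent, so PexF is inactive.
Glyoxylate is present, so VelV is active.
Required activator PexF is absent, so *mibT* is not transcribed.
→ *mibT* is OFF in A.
Condition B:
Ornithine is present, so SovY is active.
Sorbose is absent, so FenY is active.
With repressor FenY bound, *sibC* is not transcribed.
So SibC is not produced.
Norleucine is present, so PexF is active.
Glyoxylate is absent, so VelV is inactive.
Required activator VelV is absent, so *mibT* is not transcribed.
→ *mibT* is OFF in B.

neither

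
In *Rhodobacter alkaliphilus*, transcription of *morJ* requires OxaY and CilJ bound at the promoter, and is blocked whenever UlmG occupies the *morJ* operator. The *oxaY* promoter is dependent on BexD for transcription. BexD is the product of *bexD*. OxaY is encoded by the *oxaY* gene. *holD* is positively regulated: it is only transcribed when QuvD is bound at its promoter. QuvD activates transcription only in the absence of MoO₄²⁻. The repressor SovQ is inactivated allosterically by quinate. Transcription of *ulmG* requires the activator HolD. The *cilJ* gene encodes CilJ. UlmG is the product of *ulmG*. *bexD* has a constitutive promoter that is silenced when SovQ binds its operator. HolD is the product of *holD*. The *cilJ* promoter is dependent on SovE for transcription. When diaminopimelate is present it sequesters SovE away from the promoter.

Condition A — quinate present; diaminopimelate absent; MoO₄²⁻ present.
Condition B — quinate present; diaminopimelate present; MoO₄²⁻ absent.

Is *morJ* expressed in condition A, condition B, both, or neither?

Condition A:
Quinate is present, so SovQ is inactive.
With no repressor bound, *bexD* is transcribed.
So BexD is produced and active.
No repressor is bound and BexD is active, so *oxaY* is transcribed.
So OxaY is produced and active.
Diaminopimelate is absent, so SovE is active.
No repressor is bound and SovE is active, so *cilJ* is transcribed.
So CilJ is produced and active.
MoO₄²⁻ is present, so QuvD is inactive.
Required activator QuvD is absent, so *holD* is not transcribed.
So HolD is not produced.
Required activator HolD is absent, so *ulmG* is not transcribed.
So UlmG is not produced.
No repressor is bound and OxaY and CilJ are active, so *morJ* is transcribed.
→ *morJ* is ON in A.
Condition B:
Quinate is present, so SovQ is inactive.
With no repressor bound, *bexD* is transcribed.
So BexD is produced and active.
No repressor is bound and BexD is active, so *oxaY* is transcribed.
So OxaY is produced and active.
Diaminopimelate is present, so SovE is inactive.
Required activator SovE is absent, so *cilJ* is not transcribed.
So CilJ is not produced.
MoO₄²⁻ is absent, so QuvD is active.
No repressor is bound and QuvD is active, so *holD* is transcribed.
So HolD is produced and active.
No repressor is bound and HolD is active, so *ulmG* is transcribed.
So UlmG is produced and active.
With repressor UlmG bound, *morJ* is not transcribed.
→ *morJ* is OFF in B.

A only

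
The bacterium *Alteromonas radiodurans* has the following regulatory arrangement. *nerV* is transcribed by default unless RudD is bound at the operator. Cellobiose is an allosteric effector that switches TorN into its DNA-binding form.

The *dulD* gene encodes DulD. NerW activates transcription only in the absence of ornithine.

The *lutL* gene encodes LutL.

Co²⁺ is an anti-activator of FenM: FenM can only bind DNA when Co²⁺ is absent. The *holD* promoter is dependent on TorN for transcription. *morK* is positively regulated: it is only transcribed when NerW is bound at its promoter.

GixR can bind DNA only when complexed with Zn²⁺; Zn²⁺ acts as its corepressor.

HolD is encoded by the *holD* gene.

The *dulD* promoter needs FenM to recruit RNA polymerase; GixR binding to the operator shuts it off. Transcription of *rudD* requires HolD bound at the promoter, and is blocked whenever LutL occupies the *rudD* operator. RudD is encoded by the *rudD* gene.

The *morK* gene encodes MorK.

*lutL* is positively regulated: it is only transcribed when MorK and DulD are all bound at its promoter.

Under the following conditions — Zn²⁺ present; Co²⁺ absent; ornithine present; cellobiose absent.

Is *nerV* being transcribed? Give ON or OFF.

Ornithine is present, so NerW is inactive.
Required activator NerW is absent, so *morK* is not transcribed.
So MorK is not produced.
Zn²⁺ is present, so GixR is active.
Co²⁺ is absent, so FenM is active.
With repressor GixR bound, *dulD* is not transcribed.
So DulD is not produced.
Required activator MorK is absent, so *lutL* is not transcribed.
So LutL is not produced.
Cellobiose is absent, so TorN is inactive.
Required activator TorN is absent, so *holD* is not transcribed.
So HolD is not produced.
Required activator HolD is absent, so *rudD* is not transcribed.
So RudD is not produced.
With no repressor bound, *nerV* is transcribed.

ON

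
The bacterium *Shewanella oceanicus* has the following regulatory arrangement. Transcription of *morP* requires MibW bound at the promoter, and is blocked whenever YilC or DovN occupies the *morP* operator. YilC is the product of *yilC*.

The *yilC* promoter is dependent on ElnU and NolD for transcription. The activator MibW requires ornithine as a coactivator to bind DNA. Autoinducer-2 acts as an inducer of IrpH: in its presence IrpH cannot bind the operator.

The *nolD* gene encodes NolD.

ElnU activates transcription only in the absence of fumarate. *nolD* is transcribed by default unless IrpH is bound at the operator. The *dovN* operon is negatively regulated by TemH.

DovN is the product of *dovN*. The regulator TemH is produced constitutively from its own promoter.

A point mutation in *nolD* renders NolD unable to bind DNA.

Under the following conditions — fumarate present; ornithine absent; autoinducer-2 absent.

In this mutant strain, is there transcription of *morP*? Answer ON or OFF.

Ornithine is absent, so MibW is inactive.
Fumarate is present, so ElnU is inactive.
NolD is non-functional in this strain, so it has no effect.
Required activator ElnU is absent, so *yilC* is not transcribed.
So YilC is not produced.
TemH is produced constitutively and is active.
With repressor TemH bound, *dovN* is not transcribed.
So DovN is not produced.
Required activator MibW is absent, so *morP* is not transcribed.

OFF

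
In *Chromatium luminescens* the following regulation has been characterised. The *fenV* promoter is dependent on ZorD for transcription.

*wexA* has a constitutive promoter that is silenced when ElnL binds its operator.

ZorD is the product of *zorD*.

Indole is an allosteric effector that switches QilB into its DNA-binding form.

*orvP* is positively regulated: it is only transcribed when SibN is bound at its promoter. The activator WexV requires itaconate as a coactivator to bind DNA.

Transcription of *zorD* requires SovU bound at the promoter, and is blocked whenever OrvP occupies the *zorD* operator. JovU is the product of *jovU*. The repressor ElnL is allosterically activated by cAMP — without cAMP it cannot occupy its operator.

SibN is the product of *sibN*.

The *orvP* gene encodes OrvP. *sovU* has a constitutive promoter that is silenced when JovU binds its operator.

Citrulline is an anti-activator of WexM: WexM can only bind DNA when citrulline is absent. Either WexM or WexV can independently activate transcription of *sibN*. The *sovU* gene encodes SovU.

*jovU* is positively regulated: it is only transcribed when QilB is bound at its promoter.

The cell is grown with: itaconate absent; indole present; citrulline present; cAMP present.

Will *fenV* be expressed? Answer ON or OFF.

OFF

Indole is present, so QilB is active.
No repressor is bound and QilB is active, so *jovU* is transcribed.
So JovU is produced and active.
With repressor JovU bound, *sovU* is not transcribed.
So SovU is not produced.
Citrulline is present, so WexM is inactive.
Itaconate is absent, so WexV is inactive.
No activator is available at the *sibN* promoter, so *sibN* is not transcribed.
So SibN is not produced.
Required activator SibN is absent, so *orvP* is not transcribed.
So OrvP is not produced.
Required activator SovU is absent, so *zorD* is not transcribed.
So ZorD is not produced.
Required activator ZorD is absent, so *fenV* is not transcribed.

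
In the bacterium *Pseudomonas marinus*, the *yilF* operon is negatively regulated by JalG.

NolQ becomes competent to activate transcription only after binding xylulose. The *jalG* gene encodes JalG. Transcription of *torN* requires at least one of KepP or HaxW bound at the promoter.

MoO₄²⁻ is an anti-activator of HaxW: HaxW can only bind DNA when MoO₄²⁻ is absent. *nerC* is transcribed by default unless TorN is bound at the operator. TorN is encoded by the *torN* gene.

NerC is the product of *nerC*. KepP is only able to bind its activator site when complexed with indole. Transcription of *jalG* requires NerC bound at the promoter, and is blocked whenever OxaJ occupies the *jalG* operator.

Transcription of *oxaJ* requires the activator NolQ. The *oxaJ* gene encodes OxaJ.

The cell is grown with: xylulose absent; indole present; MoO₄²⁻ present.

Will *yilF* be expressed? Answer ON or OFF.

ON

Indole is present, so KepP is active.
MoO₄²⁻ is present, so HaxW is inactive.
Activator KepP is present, so *torN* is transcribed.
So TorN is produced and active.
With repressor TorN bound, *nerC* is not transcribed.
So NerC is not produced.
Xylulose is absent, so NolQ is inactive.
Required activator NolQ is absent, so *oxaJ* is not transcribed.
So OxaJ is not produced.
Required activator NerC is absent, so *jalG* is not transcribed.
So JalG is not produced.
With no repressor bound, *yilF* is transcribed.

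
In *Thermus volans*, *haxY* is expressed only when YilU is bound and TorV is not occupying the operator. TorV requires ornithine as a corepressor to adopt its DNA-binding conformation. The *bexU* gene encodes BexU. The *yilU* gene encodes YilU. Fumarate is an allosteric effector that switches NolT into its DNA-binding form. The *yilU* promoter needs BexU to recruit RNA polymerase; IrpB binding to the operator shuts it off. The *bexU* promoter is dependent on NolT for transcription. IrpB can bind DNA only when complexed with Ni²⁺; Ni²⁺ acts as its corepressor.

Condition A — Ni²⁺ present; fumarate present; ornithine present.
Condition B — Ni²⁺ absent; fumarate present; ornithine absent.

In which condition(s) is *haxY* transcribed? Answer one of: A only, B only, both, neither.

B only

Condition A:
Ni²⁺ is present, so IrpB is active.
Fumarate is present, so NolT is active.
No repressor is bound and NolT is active, so *bexU* is transcribed.
So BexU is produced and active.
With repressor IrpB bound, *yilU* is not transcribed.
So YilU is not produced.
Ornithine is present, so TorV is active.
With repressor TorV bound, *haxY* is not transcribed.
→ *haxY* is OFF in A.
Condition B:
Ni²⁺ is absent, so IrpB is inactive.
Fumarate is present, so NolT is active.
No repressor is bound and NolT is active, so *bexU* is transcribed.
So BexU is produced and active.
No repressor is bound and BexU is active, so *yilU* is transcribed.
So YilU is produced and active.
Ornithine is absent, so TorV is inactive.
No repressor is bound and YilU is active, so *haxY* is transcribed.
→ *haxY* is ON in B.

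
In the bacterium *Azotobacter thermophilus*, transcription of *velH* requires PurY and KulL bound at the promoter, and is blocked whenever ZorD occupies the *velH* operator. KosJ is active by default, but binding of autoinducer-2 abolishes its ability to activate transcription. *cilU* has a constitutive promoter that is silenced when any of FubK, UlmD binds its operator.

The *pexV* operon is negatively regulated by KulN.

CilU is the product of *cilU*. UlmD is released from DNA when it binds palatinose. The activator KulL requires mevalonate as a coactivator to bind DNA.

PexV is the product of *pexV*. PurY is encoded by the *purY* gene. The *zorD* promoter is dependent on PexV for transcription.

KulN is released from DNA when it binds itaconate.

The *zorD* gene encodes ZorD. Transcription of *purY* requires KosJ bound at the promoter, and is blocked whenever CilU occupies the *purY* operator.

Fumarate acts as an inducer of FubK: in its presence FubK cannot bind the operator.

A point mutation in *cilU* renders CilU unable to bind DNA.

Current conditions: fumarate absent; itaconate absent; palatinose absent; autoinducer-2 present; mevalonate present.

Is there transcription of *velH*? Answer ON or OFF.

Autoinducer-2 is present, so KosJ is inactive.
CilU is non-functional in this strain, so it has no effect.
Required activator KosJ is absent, so *purY* is not transcribed.
So PurY is not produced.
Mevalonate is present, so KulL is active.
Itaconate is absent, so KulN is active.
With repressor KulN bound, *pexV* is not transcribed.
So PexV is not produced.
Required activator PexV is absent, so *zorD* is not transcribed.
So ZorD is not produced.
Required activator PurY is absent, so *velH* is not transcribed.

OFF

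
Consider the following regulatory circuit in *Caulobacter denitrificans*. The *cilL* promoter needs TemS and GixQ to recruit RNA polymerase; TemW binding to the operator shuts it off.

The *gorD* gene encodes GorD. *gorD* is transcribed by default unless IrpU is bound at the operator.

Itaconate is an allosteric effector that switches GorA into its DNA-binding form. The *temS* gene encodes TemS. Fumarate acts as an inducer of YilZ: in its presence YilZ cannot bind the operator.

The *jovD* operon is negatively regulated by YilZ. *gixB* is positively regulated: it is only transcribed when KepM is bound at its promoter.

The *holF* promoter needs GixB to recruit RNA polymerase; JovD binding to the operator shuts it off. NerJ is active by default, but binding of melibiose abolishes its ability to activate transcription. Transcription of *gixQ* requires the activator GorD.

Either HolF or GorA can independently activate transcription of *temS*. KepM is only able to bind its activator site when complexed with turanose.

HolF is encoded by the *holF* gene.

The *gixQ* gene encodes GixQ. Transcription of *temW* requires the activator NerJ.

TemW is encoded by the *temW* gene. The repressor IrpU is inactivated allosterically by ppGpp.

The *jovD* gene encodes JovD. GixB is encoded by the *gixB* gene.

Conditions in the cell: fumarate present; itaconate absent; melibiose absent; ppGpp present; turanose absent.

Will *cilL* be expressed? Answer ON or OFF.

OFF

Fumarate is present, so YilZ is inactive.
With no repressor bound, *jovD* is transcribed.
So JovD is produced and active.
Turanose is absent, so KepM is inactive.
Required activator KepM is absent, so *gixB* is not transcribed.
So GixB is not produced.
With repressor JovD bound, *holF* is not transcribed.
So HolF is not produced.
Itaconate is absent, so GorA is inactive.
No activator is available at the *temS* promoter, so *temS* is not transcribed.
So TemS is not produced.
ppGpp is present, so IrpU is inactive.
With no repressor bound, *gorD* is transcribed.
So GorD is produced and active.
No repressor is bound and GorD is active, so *gixQ* is transcribed.
So GixQ is produced and active.
Melibiose is absent, so NerJ is active.
No repressor is bound and NerJ is active, so *temW* is transcribed.
So TemW is produced and active.
With repressor TemW bound, *cilL* is not transcribed.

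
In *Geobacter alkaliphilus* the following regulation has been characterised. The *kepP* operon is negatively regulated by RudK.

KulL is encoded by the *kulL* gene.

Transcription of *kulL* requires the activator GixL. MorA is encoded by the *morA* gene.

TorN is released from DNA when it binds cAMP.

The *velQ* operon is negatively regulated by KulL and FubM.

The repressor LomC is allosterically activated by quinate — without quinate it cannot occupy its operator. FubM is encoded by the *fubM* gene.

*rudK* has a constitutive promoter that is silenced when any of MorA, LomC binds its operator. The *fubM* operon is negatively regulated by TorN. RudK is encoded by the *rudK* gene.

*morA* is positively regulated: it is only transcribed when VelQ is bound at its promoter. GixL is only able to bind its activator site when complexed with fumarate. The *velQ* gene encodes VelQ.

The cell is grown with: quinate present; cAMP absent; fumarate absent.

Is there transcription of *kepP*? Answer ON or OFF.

ON

Fumarate is absent, so GixL is inactive.
Required activator GixL is absent, so *kulL* is not transcribed.
So KulL is not produced.
cAMP is absent, so TorN is active.
With repressor TorN bound, *fubM* is not transcribed.
So FubM is not produced.
With no repressor bound, *velQ* is transcribed.
So VelQ is produced and active.
No repressor is bound and VelQ is active, so *morA* is transcribed.
So MorA is produced and active.
Quinate is present, so LomC is active.
With repressor MorA bound, *rudK* is not transcribed.
So RudK is not produced.
With no repressor bound, *kepP* is transcribed.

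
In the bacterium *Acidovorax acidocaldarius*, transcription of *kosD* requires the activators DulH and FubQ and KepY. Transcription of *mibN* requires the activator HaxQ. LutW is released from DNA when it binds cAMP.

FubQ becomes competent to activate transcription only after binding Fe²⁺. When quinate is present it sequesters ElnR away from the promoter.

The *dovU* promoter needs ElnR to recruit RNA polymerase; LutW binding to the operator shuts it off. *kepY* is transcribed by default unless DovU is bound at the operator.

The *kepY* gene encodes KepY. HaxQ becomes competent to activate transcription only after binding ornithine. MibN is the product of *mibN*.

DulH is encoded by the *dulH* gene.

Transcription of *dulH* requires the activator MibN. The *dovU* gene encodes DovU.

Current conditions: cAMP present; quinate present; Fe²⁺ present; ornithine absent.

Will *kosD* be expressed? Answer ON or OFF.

OFF

Ornithine is absent, so HaxQ is inactive.
Required activator HaxQ is absent, so *mibN* is not transcribed.
So MibN is not produced.
Required activator MibN is absent, so *dulH* is not transcribed.
So DulH is not produced.
Fe²⁺ is present, so FubQ is active.
Quinate is present, so ElnR is inactive.
cAMP is present, so LutW is inactive.
Required activator ElnR is absent, so *dovU* is not transcribed.
So DovU is not produced.
With no repressor bound, *kepY* is transcribed.
So KepY is produced and active.
Required activator DulH is absent, so *kosD* is not transcribed.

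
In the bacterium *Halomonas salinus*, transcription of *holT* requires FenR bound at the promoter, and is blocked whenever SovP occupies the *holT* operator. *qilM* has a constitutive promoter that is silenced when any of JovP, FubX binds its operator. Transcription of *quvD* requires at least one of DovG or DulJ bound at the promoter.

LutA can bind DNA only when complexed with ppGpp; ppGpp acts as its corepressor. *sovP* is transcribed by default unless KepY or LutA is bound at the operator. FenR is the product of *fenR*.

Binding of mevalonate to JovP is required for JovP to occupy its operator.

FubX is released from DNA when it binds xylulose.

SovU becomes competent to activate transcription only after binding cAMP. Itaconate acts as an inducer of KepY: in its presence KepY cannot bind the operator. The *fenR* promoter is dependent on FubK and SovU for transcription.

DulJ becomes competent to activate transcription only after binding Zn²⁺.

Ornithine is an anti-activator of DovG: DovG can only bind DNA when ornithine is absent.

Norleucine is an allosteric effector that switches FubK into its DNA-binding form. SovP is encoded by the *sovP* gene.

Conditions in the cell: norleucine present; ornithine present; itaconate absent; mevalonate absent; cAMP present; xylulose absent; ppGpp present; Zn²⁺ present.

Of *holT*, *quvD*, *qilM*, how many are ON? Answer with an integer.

2

Norleucine is present, so FubK is active.
cAMP is present, so SovU is active.
No repressor is bound and FubK and SovU are active, so *fenR* is transcribed.
So FenR is produced and active.
Itaconate is absent, so KepY is active.
ppGpp is present, so LutA is active.
With repressor KepY bound, *sovP* is not transcribed.
So SovP is not produced.
No repressor is bound and FenR is active, so *holT* is transcribed.
→ *holT* is ON.
Ornithine is present, so DovG is inactive.
Zn²⁺ is present, so DulJ is active.
Activator DulJ is present, so *quvD* is transcribed.
→ *quvD* is ON.
Mevalonate is absent, so JovP is inactive.
Xylulose is absent, so FubX is active.
With repressor FubX bound, *qilM* is not transcribed.
→ *qilM* is OFF.
2 of the 3 genes are transcribed.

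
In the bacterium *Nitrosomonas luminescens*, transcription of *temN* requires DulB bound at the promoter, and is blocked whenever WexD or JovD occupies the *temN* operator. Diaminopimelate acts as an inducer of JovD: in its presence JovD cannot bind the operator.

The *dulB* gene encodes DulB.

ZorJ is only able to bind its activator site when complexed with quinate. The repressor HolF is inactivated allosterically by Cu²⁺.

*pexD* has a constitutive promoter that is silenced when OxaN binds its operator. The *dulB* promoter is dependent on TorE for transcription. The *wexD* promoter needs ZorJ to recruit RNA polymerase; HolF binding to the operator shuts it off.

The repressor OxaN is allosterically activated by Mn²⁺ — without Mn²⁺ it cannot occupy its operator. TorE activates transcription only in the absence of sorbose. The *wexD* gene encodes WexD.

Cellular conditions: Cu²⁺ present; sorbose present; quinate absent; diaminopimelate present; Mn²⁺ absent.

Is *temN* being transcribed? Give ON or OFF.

OFF

Sorbose is present, so TorE is inactive.
Required activator TorE is absent, so *dulB* is not transcribed.
So DulB is not produced.
Cu²⁺ is present, so HolF is inactive.
Quinate is absent, so ZorJ is inactive.
Required activator ZorJ is absent, so *wexD* is not transcribed.
So WexD is not produced.
Diaminopimelate is present, so JovD is inactive.
Required activator DulB is absent, so *temN* is not transcribed.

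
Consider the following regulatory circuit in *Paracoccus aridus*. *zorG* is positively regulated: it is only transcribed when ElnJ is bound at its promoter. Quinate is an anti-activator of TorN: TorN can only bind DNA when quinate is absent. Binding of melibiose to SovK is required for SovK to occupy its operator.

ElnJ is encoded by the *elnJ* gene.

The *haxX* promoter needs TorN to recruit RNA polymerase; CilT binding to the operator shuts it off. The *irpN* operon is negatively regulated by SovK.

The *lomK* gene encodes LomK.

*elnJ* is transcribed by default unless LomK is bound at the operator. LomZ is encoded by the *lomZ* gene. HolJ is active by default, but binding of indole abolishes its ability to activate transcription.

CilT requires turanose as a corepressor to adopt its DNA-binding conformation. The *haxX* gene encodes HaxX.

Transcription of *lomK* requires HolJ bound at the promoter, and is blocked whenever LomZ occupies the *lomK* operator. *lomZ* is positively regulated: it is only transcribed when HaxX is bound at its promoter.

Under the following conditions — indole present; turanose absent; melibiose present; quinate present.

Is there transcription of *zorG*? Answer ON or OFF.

Quinate is present, so TorN is inactive.
Turanose is absent, so CilT is inactive.
Required activator TorN is absent, so *haxX* is not transcribed.
So HaxX is not produced.
Required activator HaxX is absent, so *lomZ* is not transcribed.
So LomZ is not produced.
Indole is present, so HolJ is inactive.
Required activator HolJ is absent, so *lomK* is not transcribed.
So LomK is not produced.
With no repressor bound, *elnJ* is transcribed.
So ElnJ is produced and active.
No repressor is bound and ElnJ is active, so *zorG* is transcribed.

ON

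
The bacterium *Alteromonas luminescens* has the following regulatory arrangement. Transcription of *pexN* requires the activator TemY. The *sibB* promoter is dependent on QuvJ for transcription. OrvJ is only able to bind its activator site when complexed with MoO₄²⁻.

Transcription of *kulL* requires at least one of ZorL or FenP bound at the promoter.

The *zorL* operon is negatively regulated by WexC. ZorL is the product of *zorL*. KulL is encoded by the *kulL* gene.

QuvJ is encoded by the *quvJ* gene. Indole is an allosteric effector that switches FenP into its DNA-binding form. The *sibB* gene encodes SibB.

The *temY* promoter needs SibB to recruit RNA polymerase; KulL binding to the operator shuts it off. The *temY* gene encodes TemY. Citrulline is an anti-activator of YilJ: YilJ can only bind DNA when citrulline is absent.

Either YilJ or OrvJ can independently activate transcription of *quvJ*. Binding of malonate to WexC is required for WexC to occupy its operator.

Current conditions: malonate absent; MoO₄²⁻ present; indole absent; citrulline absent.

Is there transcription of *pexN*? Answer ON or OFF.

Citrulline is absent, so YilJ is active.
MoO₄²⁻ is present, so OrvJ is active.
Activator YilJ is present, so *quvJ* is transcribed.
So QuvJ is produced and active.
No repressor is bound and QuvJ is active, so *sibB* is transcribed.
So SibB is produced and active.
Malonate is absent, so WexC is inactive.
With no repressor bound, *zorL* is transcribed.
So ZorL is produced and active.
Indole is absent, so FenP is inactive.
Activator ZorL is present, so *kulL* is transcribed.
So KulL is produced and active.
With repressor KulL bound, *temY* is not transcribed.
So TemY is not produced.
Required activator TemY is absent, so *pexN* is not transcribed.

OFF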